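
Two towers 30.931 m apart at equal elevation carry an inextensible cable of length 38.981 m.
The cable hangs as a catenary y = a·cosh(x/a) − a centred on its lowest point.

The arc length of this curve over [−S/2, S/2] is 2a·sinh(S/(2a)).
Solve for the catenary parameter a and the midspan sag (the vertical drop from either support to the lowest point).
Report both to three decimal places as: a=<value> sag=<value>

a=12.833 sag=10.503

seed: a₀ = √(S³/(24(L−S))) = √(30.931³/(24·8.050)) = 12.376202
iter 1: u=1.249616  f(a)=+6.524e-01  f'(a)=-1.516e+00  a ← 12.376202 − (+6.524e-01/-1.516e+00) = 12.806636
iter 2: u=1.207616  f(a)=+3.558e-02  f'(a)=-1.354e+00  a ← 12.806636 − (+3.558e-02/-1.354e+00) = 12.832905
iter 3: u=1.205144  f(a)=+1.193e-04  f'(a)=-1.345e+00  a ← 12.832905 − (+1.193e-04/-1.345e+00) = 12.832994
iter 4: u=1.205136  f(a)=+1.352e-09  f'(a)=-1.345e+00  a ← 12.832994 − (+1.352e-09/-1.345e+00) = 12.832994
iter 5: u=1.205136  f(a)=+0.000e+00  f'(a)=-1.345e+00  a ← 12.832994 − (+0.000e+00/-1.345e+00) = 12.832994
converged: |Δa| < 1e-12 after 5 iterations
sag = a·(cosh(S/(2a)) − 1) = 12.832994·(cosh(1.205136) − 1) = 10.502930
T_max/T_min = cosh(S/(2a)) = 1.818432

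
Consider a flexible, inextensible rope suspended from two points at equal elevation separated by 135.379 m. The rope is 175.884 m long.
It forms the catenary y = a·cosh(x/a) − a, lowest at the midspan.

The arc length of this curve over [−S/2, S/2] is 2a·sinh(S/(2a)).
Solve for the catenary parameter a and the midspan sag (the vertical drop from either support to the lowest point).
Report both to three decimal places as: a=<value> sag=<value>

a=52.648 sag=49.849

seed: a₀ = √(S³/(24(L−S))) = √(135.379³/(24·40.505)) = 50.520427
iter 1: u=1.339844  f(a)=+3.795e+00  f'(a)=-1.910e+00  a ← 50.520427 − (+3.795e+00/-1.910e+00) = 52.506885
iter 2: u=1.289155  f(a)=+2.353e-01  f'(a)=-1.680e+00  a ← 52.506885 − (+2.353e-01/-1.680e+00) = 52.646933
iter 3: u=1.285725  f(a)=+1.037e-03  f'(a)=-1.665e+00  a ← 52.646933 − (+1.037e-03/-1.665e+00) = 52.647556
iter 4: u=1.285710  f(a)=+2.033e-08  f'(a)=-1.665e+00  a ← 52.647556 − (+2.033e-08/-1.665e+00) = 52.647556
iter 5: u=1.285710  f(a)=+0.000e+00  f'(a)=-1.665e+00  a ← 52.647556 − (+0.000e+00/-1.665e+00) = 52.647556
converged: |Δa| < 1e-12 after 5 iterations
sag = a·(cosh(S/(2a)) − 1) = 52.647556·(cosh(1.285710) − 1) = 49.849081
T_max/T_min = cosh(S/(2a)) = 1.946845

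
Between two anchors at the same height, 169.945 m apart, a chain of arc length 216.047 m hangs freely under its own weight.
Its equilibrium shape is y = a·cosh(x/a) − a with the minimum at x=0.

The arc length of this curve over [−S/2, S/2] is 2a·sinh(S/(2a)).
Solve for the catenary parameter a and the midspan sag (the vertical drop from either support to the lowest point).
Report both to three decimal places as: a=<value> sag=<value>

seed: a₀ = √(S³/(24(L−S))) = √(169.945³/(24·46.102)) = 66.603505
iter 1: u=1.275796  f(a)=+3.901e+00  f'(a)=-1.623e+00  a ← 66.603505 − (+3.901e+00/-1.623e+00) = 69.006564
iter 2: u=1.231368  f(a)=+2.210e-01  f'(a)=-1.444e+00  a ← 69.006564 − (+2.210e-01/-1.444e+00) = 69.159645
iter 3: u=1.228643  f(a)=+8.042e-04  f'(a)=-1.433e+00  a ← 69.159645 − (+8.042e-04/-1.433e+00) = 69.160206
iter 4: u=1.228633  f(a)=+1.073e-08  f'(a)=-1.433e+00  a ← 69.160206 − (+1.073e-08/-1.433e+00) = 69.160206
iter 5: u=1.228633  f(a)=-2.842e-14  f'(a)=-1.433e+00  a ← 69.160206 − (-2.842e-14/-1.433e+00) = 69.160206
converged: |Δa| < 1e-12 after 5 iterations
sag = a·(cosh(S/(2a)) − 1) = 69.160206·(cosh(1.228633) − 1) = 59.105965
T_max/T_min = cosh(S/(2a)) = 1.854624

a=69.160 sag=59.106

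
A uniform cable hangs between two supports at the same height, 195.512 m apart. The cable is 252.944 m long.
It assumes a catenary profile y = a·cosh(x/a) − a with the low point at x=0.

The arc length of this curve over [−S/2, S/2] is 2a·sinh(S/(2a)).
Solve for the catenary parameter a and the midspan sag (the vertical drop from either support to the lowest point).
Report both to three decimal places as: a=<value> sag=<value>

seed: a₀ = √(S³/(24(L−S))) = √(195.512³/(24·57.432)) = 73.633855
iter 1: u=1.327596  f(a)=+5.279e+00  f'(a)=-1.853e+00  a ← 73.633855 − (+5.279e+00/-1.853e+00) = 76.483068
iter 2: u=1.278139  f(a)=+3.219e-01  f'(a)=-1.633e+00  a ← 76.483068 − (+3.219e-01/-1.633e+00) = 76.680156
iter 3: u=1.274854  f(a)=+1.368e-03  f'(a)=-1.619e+00  a ← 76.680156 − (+1.368e-03/-1.619e+00) = 76.681001
iter 4: u=1.274840  f(a)=+2.497e-08  f'(a)=-1.619e+00  a ← 76.681001 − (+2.497e-08/-1.619e+00) = 76.681001
iter 5: u=1.274840  f(a)=+5.684e-14  f'(a)=-1.619e+00  a ← 76.681001 − (+5.684e-14/-1.619e+00) = 76.681001
converged: |Δa| < 1e-12 after 5 iterations
sag = a·(cosh(S/(2a)) − 1) = 76.681001·(cosh(1.274840) − 1) = 71.221476
T_max/T_min = cosh(S/(2a)) = 1.928802

a=76.681 sag=71.221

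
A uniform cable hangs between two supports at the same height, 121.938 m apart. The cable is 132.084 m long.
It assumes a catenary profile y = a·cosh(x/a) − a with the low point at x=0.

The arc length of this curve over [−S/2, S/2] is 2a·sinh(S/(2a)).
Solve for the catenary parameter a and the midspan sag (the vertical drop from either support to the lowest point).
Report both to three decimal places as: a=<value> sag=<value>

a=87.346 sag=22.157

seed: a₀ = √(S³/(24(L−S))) = √(121.938³/(24·10.146)) = 86.289023
iter 1: u=0.706567  f(a)=+2.563e-01  f'(a)=-2.471e-01  a ← 86.289023 − (+2.563e-01/-2.471e-01) = 87.326171
iter 2: u=0.698176  f(a)=+4.694e-03  f'(a)=-2.381e-01  a ← 87.326171 − (+4.694e-03/-2.381e-01) = 87.345883
iter 3: u=0.698018  f(a)=+1.640e-06  f'(a)=-2.380e-01  a ← 87.345883 − (+1.640e-06/-2.380e-01) = 87.345890
iter 4: u=0.698018  f(a)=+1.990e-13  f'(a)=-2.380e-01  a ← 87.345890 − (+1.990e-13/-2.380e-01) = 87.345890
converged: |Δa| < 1e-12 after 4 iterations
sag = a·(cosh(S/(2a)) − 1) = 87.345890·(cosh(0.698018) − 1) = 22.156851
T_max/T_min = cosh(S/(2a)) = 1.253668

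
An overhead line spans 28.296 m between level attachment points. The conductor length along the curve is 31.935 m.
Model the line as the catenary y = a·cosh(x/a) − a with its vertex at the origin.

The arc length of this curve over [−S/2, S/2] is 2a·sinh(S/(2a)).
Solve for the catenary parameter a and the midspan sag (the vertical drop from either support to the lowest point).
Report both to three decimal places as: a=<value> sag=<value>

a=16.408 sag=6.487

seed: a₀ = √(S³/(24(L−S))) = √(28.296³/(24·3.639)) = 16.106120
iter 1: u=0.878424  f(a)=+1.430e-01  f'(a)=-4.877e-01  a ← 16.106120 − (+1.430e-01/-4.877e-01) = 16.399331
iter 2: u=0.862718  f(a)=+3.999e-03  f'(a)=-4.608e-01  a ← 16.399331 − (+3.999e-03/-4.608e-01) = 16.408008
iter 3: u=0.862262  f(a)=+3.325e-06  f'(a)=-4.600e-01  a ← 16.408008 − (+3.325e-06/-4.600e-01) = 16.408015
iter 4: u=0.862262  f(a)=+2.302e-12  f'(a)=-4.600e-01  a ← 16.408015 − (+2.302e-12/-4.600e-01) = 16.408015
converged: |Δa| < 1e-12 after 4 iterations
sag = a·(cosh(S/(2a)) − 1) = 16.408015·(cosh(0.862262) − 1) = 6.487050
T_max/T_min = cosh(S/(2a)) = 1.395359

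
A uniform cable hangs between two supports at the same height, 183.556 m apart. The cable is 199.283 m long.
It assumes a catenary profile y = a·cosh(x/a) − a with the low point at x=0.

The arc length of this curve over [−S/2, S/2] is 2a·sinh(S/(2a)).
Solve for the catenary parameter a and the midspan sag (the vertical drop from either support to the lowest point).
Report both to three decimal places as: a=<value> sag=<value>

seed: a₀ = √(S³/(24(L−S))) = √(183.556³/(24·15.727)) = 128.004228
iter 1: u=0.716992  f(a)=+4.092e-01  f'(a)=-2.586e-01  a ← 128.004228 − (+4.092e-01/-2.586e-01) = 129.586748
iter 2: u=0.708236  f(a)=+7.713e-03  f'(a)=-2.489e-01  a ← 129.586748 − (+7.713e-03/-2.489e-01) = 129.617732
iter 3: u=0.708067  f(a)=+2.856e-06  f'(a)=-2.487e-01  a ← 129.617732 − (+2.856e-06/-2.487e-01) = 129.617744
iter 4: u=0.708067  f(a)=+3.695e-13  f'(a)=-2.487e-01  a ← 129.617744 − (+3.695e-13/-2.487e-01) = 129.617744
converged: |Δa| < 1e-12 after 4 iterations
sag = a·(cosh(S/(2a)) − 1) = 129.617744·(cosh(0.708067) − 1) = 33.872892
T_max/T_min = cosh(S/(2a)) = 1.261329

a=129.618 sag=33.873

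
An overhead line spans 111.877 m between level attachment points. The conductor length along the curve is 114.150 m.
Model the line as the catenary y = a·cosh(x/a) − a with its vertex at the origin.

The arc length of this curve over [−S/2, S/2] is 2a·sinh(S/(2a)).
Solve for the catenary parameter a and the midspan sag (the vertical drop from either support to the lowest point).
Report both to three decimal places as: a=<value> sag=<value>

a=160.702 sag=9.834

seed: a₀ = √(S³/(24(L−S))) = √(111.877³/(24·2.273)) = 160.215998
iter 1: u=0.349144  f(a)=+1.389e-02  f'(a)=-2.872e-02  a ← 160.215998 − (+1.389e-02/-2.872e-02) = 160.699760
iter 2: u=0.348093  f(a)=+6.318e-05  f'(a)=-2.846e-02  a ← 160.699760 − (+6.318e-05/-2.846e-02) = 160.701980
iter 3: u=0.348088  f(a)=+1.320e-09  f'(a)=-2.846e-02  a ← 160.701980 − (+1.320e-09/-2.846e-02) = 160.701980
iter 4: u=0.348088  f(a)=-1.421e-14  f'(a)=-2.846e-02  a ← 160.701980 − (-1.421e-14/-2.846e-02) = 160.701980
converged: |Δa| < 1e-12 after 4 iterations
sag = a·(cosh(S/(2a)) − 1) = 160.701980·(cosh(0.348088) − 1) = 9.834474
T_max/T_min = cosh(S/(2a)) = 1.061197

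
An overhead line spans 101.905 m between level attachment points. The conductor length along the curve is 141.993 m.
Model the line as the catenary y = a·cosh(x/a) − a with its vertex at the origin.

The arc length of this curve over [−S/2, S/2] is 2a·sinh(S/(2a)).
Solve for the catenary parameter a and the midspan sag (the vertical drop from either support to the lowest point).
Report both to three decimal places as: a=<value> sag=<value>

a=34.968 sag=44.173

seed: a₀ = √(S³/(24(L−S))) = √(101.905³/(24·40.088)) = 33.165032
iter 1: u=1.536332  f(a)=+5.006e+00  f'(a)=-3.038e+00  a ← 33.165032 − (+5.006e+00/-3.038e+00) = 34.812571
iter 2: u=1.463624  f(a)=+3.972e-01  f'(a)=-2.574e+00  a ← 34.812571 − (+3.972e-01/-2.574e+00) = 34.966899
iter 3: u=1.457164  f(a)=+2.977e-03  f'(a)=-2.535e+00  a ← 34.966899 − (+2.977e-03/-2.535e+00) = 34.968073
iter 4: u=1.457115  f(a)=+1.700e-07  f'(a)=-2.535e+00  a ← 34.968073 − (+1.700e-07/-2.535e+00) = 34.968074
iter 5: u=1.457115  f(a)=+2.842e-14  f'(a)=-2.535e+00  a ← 34.968074 − (+2.842e-14/-2.535e+00) = 34.968074
converged: |Δa| < 1e-12 after 5 iterations
sag = a·(cosh(S/(2a)) − 1) = 34.968074·(cosh(1.457115) − 1) = 44.172745
T_max/T_min = cosh(S/(2a)) = 2.263231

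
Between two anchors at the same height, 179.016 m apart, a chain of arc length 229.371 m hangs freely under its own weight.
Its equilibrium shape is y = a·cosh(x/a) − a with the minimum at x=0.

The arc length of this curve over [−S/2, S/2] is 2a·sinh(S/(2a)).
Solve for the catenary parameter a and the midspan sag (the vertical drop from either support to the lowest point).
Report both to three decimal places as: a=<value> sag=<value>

seed: a₀ = √(S³/(24(L−S))) = √(179.016³/(24·50.355)) = 68.898672
iter 1: u=1.299125  f(a)=+4.424e+00  f'(a)=-1.724e+00  a ← 68.898672 − (+4.424e+00/-1.724e+00) = 71.465218
iter 2: u=1.252469  f(a)=+2.592e-01  f'(a)=-1.527e+00  a ← 71.465218 − (+2.592e-01/-1.527e+00) = 71.634961
iter 3: u=1.249502  f(a)=+1.012e-03  f'(a)=-1.515e+00  a ← 71.634961 − (+1.012e-03/-1.515e+00) = 71.635629
iter 4: u=1.249490  f(a)=+1.558e-08  f'(a)=-1.515e+00  a ← 71.635629 − (+1.558e-08/-1.515e+00) = 71.635629
iter 5: u=1.249490  f(a)=-2.842e-14  f'(a)=-1.515e+00  a ← 71.635629 − (-2.842e-14/-1.515e+00) = 71.635629
converged: |Δa| < 1e-12 after 5 iterations
sag = a·(cosh(S/(2a)) − 1) = 71.635629·(cosh(1.249490) − 1) = 63.584293
T_max/T_min = cosh(S/(2a)) = 1.887607

a=71.636 sag=63.584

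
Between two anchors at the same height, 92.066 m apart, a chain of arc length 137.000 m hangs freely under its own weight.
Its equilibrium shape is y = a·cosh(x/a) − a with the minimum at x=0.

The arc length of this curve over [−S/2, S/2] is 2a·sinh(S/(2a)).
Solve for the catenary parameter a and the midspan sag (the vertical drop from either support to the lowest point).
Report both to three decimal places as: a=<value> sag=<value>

a=28.683 sag=45.580

seed: a₀ = √(S³/(24(L−S))) = √(92.066³/(24·44.934)) = 26.900215
iter 1: u=1.711250  f(a)=+7.057e+00  f'(a)=-4.427e+00  a ← 26.900215 − (+7.057e+00/-4.427e+00) = 28.494257
iter 2: u=1.615519  f(a)=+6.759e-01  f'(a)=-3.616e+00  a ← 28.494257 − (+6.759e-01/-3.616e+00) = 28.681170
iter 3: u=1.604990  f(a)=+7.651e-03  f'(a)=-3.535e+00  a ← 28.681170 − (+7.651e-03/-3.535e+00) = 28.683334
iter 4: u=1.604869  f(a)=+1.005e-06  f'(a)=-3.534e+00  a ← 28.683334 − (+1.005e-06/-3.534e+00) = 28.683335
iter 5: u=1.604869  f(a)=+2.842e-14  f'(a)=-3.534e+00  a ← 28.683335 − (+2.842e-14/-3.534e+00) = 28.683335
converged: |Δa| < 1e-12 after 5 iterations
sag = a·(cosh(S/(2a)) − 1) = 28.683335·(cosh(1.604869) − 1) = 45.579601
T_max/T_min = cosh(S/(2a)) = 2.589062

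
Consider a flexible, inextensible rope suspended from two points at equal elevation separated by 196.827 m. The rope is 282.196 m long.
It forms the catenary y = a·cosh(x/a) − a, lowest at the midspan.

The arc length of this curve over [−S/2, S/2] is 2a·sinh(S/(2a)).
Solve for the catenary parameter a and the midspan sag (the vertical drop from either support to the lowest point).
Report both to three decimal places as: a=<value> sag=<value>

a=64.635 sag=90.563

seed: a₀ = √(S³/(24(L−S))) = √(196.827³/(24·85.369)) = 61.005823
iter 1: u=1.613182  f(a)=+1.182e+01  f'(a)=-3.598e+00  a ← 61.005823 − (+1.182e+01/-3.598e+00) = 64.291386
iter 2: u=1.530742  f(a)=+1.022e+00  f'(a)=-3.000e+00  a ← 64.291386 − (+1.022e+00/-3.000e+00) = 64.632068
iter 3: u=1.522673  f(a)=+9.241e-03  f'(a)=-2.946e+00  a ← 64.632068 − (+9.241e-03/-2.946e+00) = 64.635204
iter 4: u=1.522599  f(a)=+7.703e-07  f'(a)=-2.946e+00  a ← 64.635204 − (+7.703e-07/-2.946e+00) = 64.635204
iter 5: u=1.522599  f(a)=+0.000e+00  f'(a)=-2.946e+00  a ← 64.635204 − (+0.000e+00/-2.946e+00) = 64.635204
converged: |Δa| < 1e-12 after 5 iterations
sag = a·(cosh(S/(2a)) − 1) = 64.635204·(cosh(1.522599) − 1) = 90.562590
T_max/T_min = cosh(S/(2a)) = 2.401134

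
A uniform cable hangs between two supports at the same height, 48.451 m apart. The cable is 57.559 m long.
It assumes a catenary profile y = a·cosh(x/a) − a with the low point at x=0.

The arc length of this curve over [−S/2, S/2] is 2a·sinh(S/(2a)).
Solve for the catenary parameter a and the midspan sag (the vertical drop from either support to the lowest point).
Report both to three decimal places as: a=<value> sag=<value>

a=23.428 sag=13.682

seed: a₀ = √(S³/(24(L−S))) = √(48.451³/(24·9.108)) = 22.810615
iter 1: u=1.062028  f(a)=+5.277e-01  f'(a)=-8.924e-01  a ← 22.810615 − (+5.277e-01/-8.924e-01) = 23.401927
iter 2: u=1.035193  f(a)=+2.121e-02  f'(a)=-8.219e-01  a ← 23.401927 − (+2.121e-02/-8.219e-01) = 23.427738
iter 3: u=1.034052  f(a)=+3.747e-05  f'(a)=-8.190e-01  a ← 23.427738 − (+3.747e-05/-8.190e-01) = 23.427783
iter 4: u=1.034050  f(a)=+1.174e-10  f'(a)=-8.190e-01  a ← 23.427783 − (+1.174e-10/-8.190e-01) = 23.427783
iter 5: u=1.034050  f(a)=+7.105e-15  f'(a)=-8.190e-01  a ← 23.427783 − (+7.105e-15/-8.190e-01) = 23.427783
converged: |Δa| < 1e-12 after 5 iterations
sag = a·(cosh(S/(2a)) − 1) = 23.427783·(cosh(1.034050) − 1) = 13.681793
T_max/T_min = cosh(S/(2a)) = 1.583999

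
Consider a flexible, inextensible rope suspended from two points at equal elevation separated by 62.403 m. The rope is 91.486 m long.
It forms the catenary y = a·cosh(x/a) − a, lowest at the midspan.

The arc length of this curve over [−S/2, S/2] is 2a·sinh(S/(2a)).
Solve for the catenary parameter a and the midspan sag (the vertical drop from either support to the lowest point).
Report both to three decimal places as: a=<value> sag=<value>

a=19.845 sag=30.018

seed: a₀ = √(S³/(24(L−S))) = √(62.403³/(24·29.083)) = 18.658769
iter 1: u=1.672216  f(a)=+4.348e+00  f'(a)=-4.081e+00  a ← 18.658769 − (+4.348e+00/-4.081e+00) = 19.724195
iter 2: u=1.581890  f(a)=+4.002e-01  f'(a)=-3.361e+00  a ← 19.724195 − (+4.002e-01/-3.361e+00) = 19.843259
iter 3: u=1.572398  f(a)=+4.150e-03  f'(a)=-3.292e+00  a ← 19.843259 − (+4.150e-03/-3.292e+00) = 19.844519
iter 4: u=1.572298  f(a)=+4.564e-07  f'(a)=-3.291e+00  a ← 19.844519 − (+4.564e-07/-3.291e+00) = 19.844520
iter 5: u=1.572298  f(a)=+1.421e-14  f'(a)=-3.291e+00  a ← 19.844520 − (+1.421e-14/-3.291e+00) = 19.844520
converged: |Δa| < 1e-12 after 5 iterations
sag = a·(cosh(S/(2a)) − 1) = 19.844520·(cosh(1.572298) − 1) = 30.017560
T_max/T_min = cosh(S/(2a)) = 2.512637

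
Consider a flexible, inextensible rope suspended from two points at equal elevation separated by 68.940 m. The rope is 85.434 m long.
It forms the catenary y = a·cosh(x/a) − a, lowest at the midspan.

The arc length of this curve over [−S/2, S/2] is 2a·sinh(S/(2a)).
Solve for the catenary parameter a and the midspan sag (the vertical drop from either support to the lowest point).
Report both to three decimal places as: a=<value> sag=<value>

seed: a₀ = √(S³/(24(L−S))) = √(68.940³/(24·16.494)) = 28.769897
iter 1: u=1.198127  f(a)=+1.225e+00  f'(a)=-1.320e+00  a ← 28.769897 − (+1.225e+00/-1.320e+00) = 29.698121
iter 2: u=1.160679  f(a)=+6.179e-02  f'(a)=-1.190e+00  a ← 29.698121 − (+6.179e-02/-1.190e+00) = 29.750056
iter 3: u=1.158653  f(a)=+1.757e-04  f'(a)=-1.183e+00  a ← 29.750056 − (+1.757e-04/-1.183e+00) = 29.750204
iter 4: u=1.158648  f(a)=+1.429e-09  f'(a)=-1.183e+00  a ← 29.750204 − (+1.429e-09/-1.183e+00) = 29.750204
iter 5: u=1.158648  f(a)=-1.421e-14  f'(a)=-1.183e+00  a ← 29.750204 − (-1.421e-14/-1.183e+00) = 29.750204
converged: |Δa| < 1e-12 after 5 iterations
sag = a·(cosh(S/(2a)) − 1) = 29.750204·(cosh(1.158648) − 1) = 22.305696
T_max/T_min = cosh(S/(2a)) = 1.749766

a=29.750 sag=22.306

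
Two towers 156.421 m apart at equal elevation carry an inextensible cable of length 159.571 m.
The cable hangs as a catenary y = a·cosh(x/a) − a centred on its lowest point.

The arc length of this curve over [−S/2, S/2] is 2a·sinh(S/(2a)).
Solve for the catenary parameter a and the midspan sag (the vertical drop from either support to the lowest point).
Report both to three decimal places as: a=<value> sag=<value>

a=225.676 sag=13.689

seed: a₀ = √(S³/(24(L−S))) = √(156.421³/(24·3.150)) = 224.999571
iter 1: u=0.347603  f(a)=+1.909e-02  f'(a)=-2.834e-02  a ← 224.999571 − (+1.909e-02/-2.834e-02) = 225.673012
iter 2: u=0.346566  f(a)=+8.603e-05  f'(a)=-2.808e-02  a ← 225.673012 − (+8.603e-05/-2.808e-02) = 225.676075
iter 3: u=0.346561  f(a)=+1.765e-09  f'(a)=-2.808e-02  a ← 225.676075 − (+1.765e-09/-2.808e-02) = 225.676075
iter 4: u=0.346561  f(a)=+0.000e+00  f'(a)=-2.808e-02  a ← 225.676075 − (+0.000e+00/-2.808e-02) = 225.676075
converged: |Δa| < 1e-12 after 4 iterations
sag = a·(cosh(S/(2a)) − 1) = 225.676075·(cosh(0.346561) − 1) = 13.688536
T_max/T_min = cosh(S/(2a)) = 1.060656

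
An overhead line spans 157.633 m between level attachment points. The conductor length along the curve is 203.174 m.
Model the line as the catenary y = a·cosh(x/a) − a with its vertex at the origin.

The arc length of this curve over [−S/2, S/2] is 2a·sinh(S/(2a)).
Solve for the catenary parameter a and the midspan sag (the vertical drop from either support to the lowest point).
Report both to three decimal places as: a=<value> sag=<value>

seed: a₀ = √(S³/(24(L−S))) = √(157.633³/(24·45.541)) = 59.863735
iter 1: u=1.316598  f(a)=+4.114e+00  f'(a)=-1.802e+00  a ← 59.863735 − (+4.114e+00/-1.802e+00) = 62.146639
iter 2: u=1.268234  f(a)=+2.470e-01  f'(a)=-1.592e+00  a ← 62.146639 − (+2.470e-01/-1.592e+00) = 62.301857
iter 3: u=1.265075  f(a)=+1.017e-03  f'(a)=-1.578e+00  a ← 62.301857 − (+1.017e-03/-1.578e+00) = 62.302501
iter 4: u=1.265062  f(a)=+1.738e-08  f'(a)=-1.578e+00  a ← 62.302501 − (+1.738e-08/-1.578e+00) = 62.302501
iter 5: u=1.265062  f(a)=+0.000e+00  f'(a)=-1.578e+00  a ← 62.302501 − (+0.000e+00/-1.578e+00) = 62.302501
converged: |Δa| < 1e-12 after 5 iterations
sag = a·(cosh(S/(2a)) − 1) = 62.302501·(cosh(1.265062) − 1) = 56.867630
T_max/T_min = cosh(S/(2a)) = 1.912766

a=62.303 sag=56.868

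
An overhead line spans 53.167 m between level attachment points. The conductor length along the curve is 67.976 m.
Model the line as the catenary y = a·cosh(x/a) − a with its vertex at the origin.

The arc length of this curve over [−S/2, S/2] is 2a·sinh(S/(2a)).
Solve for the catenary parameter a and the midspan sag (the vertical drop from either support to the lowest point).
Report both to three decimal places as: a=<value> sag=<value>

seed: a₀ = √(S³/(24(L−S))) = √(53.167³/(24·14.809)) = 20.563392
iter 1: u=1.292759  f(a)=+1.288e+00  f'(a)=-1.696e+00  a ← 20.563392 − (+1.288e+00/-1.696e+00) = 21.322806
iter 2: u=1.246717  f(a)=+7.478e-02  f'(a)=-1.504e+00  a ← 21.322806 − (+7.478e-02/-1.504e+00) = 21.372523
iter 3: u=1.243817  f(a)=+2.865e-04  f'(a)=-1.493e+00  a ← 21.372523 − (+2.865e-04/-1.493e+00) = 21.372715
iter 4: u=1.243806  f(a)=+4.242e-09  f'(a)=-1.493e+00  a ← 21.372715 − (+4.242e-09/-1.493e+00) = 21.372715
iter 5: u=1.243805  f(a)=+2.842e-14  f'(a)=-1.493e+00  a ← 21.372715 − (+2.842e-14/-1.493e+00) = 21.372715
converged: |Δa| < 1e-12 after 5 iterations
sag = a·(cosh(S/(2a)) − 1) = 21.372715·(cosh(1.243805) − 1) = 18.776720
T_max/T_min = cosh(S/(2a)) = 1.878537

a=21.373 sag=18.777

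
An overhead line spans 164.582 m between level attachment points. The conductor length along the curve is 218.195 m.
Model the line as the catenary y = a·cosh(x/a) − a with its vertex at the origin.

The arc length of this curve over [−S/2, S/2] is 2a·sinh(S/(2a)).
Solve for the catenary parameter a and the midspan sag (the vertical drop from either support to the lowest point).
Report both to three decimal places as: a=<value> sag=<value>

seed: a₀ = √(S³/(24(L−S))) = √(164.582³/(24·53.613)) = 58.861704
iter 1: u=1.398040  f(a)=+5.490e+00  f'(a)=-2.203e+00  a ← 58.861704 − (+5.490e+00/-2.203e+00) = 61.353185
iter 2: u=1.341267  f(a)=+3.678e-01  f'(a)=-1.917e+00  a ← 61.353185 − (+3.678e-01/-1.917e+00) = 61.545028
iter 3: u=1.337086  f(a)=+1.913e-03  f'(a)=-1.897e+00  a ← 61.545028 − (+1.913e-03/-1.897e+00) = 61.546036
iter 4: u=1.337064  f(a)=+5.235e-08  f'(a)=-1.897e+00  a ← 61.546036 − (+5.235e-08/-1.897e+00) = 61.546036
iter 5: u=1.337064  f(a)=+0.000e+00  f'(a)=-1.897e+00  a ← 61.546036 − (+0.000e+00/-1.897e+00) = 61.546036
converged: |Δa| < 1e-12 after 5 iterations
sag = a·(cosh(S/(2a)) − 1) = 61.546036·(cosh(1.337064) − 1) = 63.714409
T_max/T_min = cosh(S/(2a)) = 2.035232

a=61.546 sag=63.714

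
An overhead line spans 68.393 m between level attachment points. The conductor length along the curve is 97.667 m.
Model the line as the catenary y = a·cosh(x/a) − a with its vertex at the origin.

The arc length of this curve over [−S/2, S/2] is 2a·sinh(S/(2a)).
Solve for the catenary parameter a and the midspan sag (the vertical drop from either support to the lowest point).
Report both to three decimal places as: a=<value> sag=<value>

seed: a₀ = √(S³/(24(L−S))) = √(68.393³/(24·29.274)) = 21.338841
iter 1: u=1.602547  f(a)=+3.997e+00  f'(a)=-3.516e+00  a ← 21.338841 − (+3.997e+00/-3.516e+00) = 22.475667
iter 2: u=1.521490  f(a)=+3.417e-01  f'(a)=-2.939e+00  a ← 22.475667 − (+3.417e-01/-2.939e+00) = 22.591932
iter 3: u=1.513660  f(a)=+3.011e-03  f'(a)=-2.887e+00  a ← 22.591932 − (+3.011e-03/-2.887e+00) = 22.592975
iter 4: u=1.513590  f(a)=+2.385e-07  f'(a)=-2.887e+00  a ← 22.592975 − (+2.385e-07/-2.887e+00) = 22.592975
iter 5: u=1.513590  f(a)=-1.421e-14  f'(a)=-2.887e+00  a ← 22.592975 − (-1.421e-14/-2.887e+00) = 22.592975
converged: |Δa| < 1e-12 after 5 iterations
sag = a·(cosh(S/(2a)) − 1) = 22.592975·(cosh(1.513590) − 1) = 31.213653
T_max/T_min = cosh(S/(2a)) = 2.381565

a=22.593 sag=31.214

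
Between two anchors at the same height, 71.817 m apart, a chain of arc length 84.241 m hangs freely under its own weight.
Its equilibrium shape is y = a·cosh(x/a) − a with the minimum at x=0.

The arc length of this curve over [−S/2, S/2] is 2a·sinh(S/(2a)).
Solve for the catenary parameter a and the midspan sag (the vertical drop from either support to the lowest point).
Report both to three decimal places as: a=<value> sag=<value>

a=36.126 sag=19.365

seed: a₀ = √(S³/(24(L−S))) = √(71.817³/(24·12.424)) = 35.245571
iter 1: u=1.018809  f(a)=+6.610e-01  f'(a)=-7.809e-01  a ← 35.245571 − (+6.610e-01/-7.809e-01) = 36.091930
iter 2: u=0.994918  f(a)=+2.456e-02  f'(a)=-7.239e-01  a ← 36.091930 − (+2.456e-02/-7.239e-01) = 36.125854
iter 3: u=0.993983  f(a)=+3.680e-05  f'(a)=-7.217e-01  a ← 36.125854 − (+3.680e-05/-7.217e-01) = 36.125905
iter 4: u=0.993982  f(a)=+8.286e-11  f'(a)=-7.217e-01  a ← 36.125905 − (+8.286e-11/-7.217e-01) = 36.125905
iter 5: u=0.993982  f(a)=+1.421e-14  f'(a)=-7.217e-01  a ← 36.125905 − (+1.421e-14/-7.217e-01) = 36.125905
converged: |Δa| < 1e-12 after 5 iterations
sag = a·(cosh(S/(2a)) − 1) = 36.125905·(cosh(0.993982) − 1) = 19.364793
T_max/T_min = cosh(S/(2a)) = 1.536036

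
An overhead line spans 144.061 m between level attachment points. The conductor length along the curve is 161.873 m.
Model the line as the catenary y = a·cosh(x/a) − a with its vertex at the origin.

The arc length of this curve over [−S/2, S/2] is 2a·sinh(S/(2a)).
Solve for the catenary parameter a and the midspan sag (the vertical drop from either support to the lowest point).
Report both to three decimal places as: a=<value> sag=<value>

seed: a₀ = √(S³/(24(L−S))) = √(144.061³/(24·17.812)) = 83.629148
iter 1: u=0.861309  f(a)=+6.725e-01  f'(a)=-4.584e-01  a ← 83.629148 − (+6.725e-01/-4.584e-01) = 85.096092
iter 2: u=0.846461  f(a)=+1.810e-02  f'(a)=-4.340e-01  a ← 85.096092 − (+1.810e-02/-4.340e-01) = 85.137798
iter 3: u=0.846046  f(a)=+1.392e-05  f'(a)=-4.334e-01  a ← 85.137798 − (+1.392e-05/-4.334e-01) = 85.137830
iter 4: u=0.846046  f(a)=+8.242e-12  f'(a)=-4.334e-01  a ← 85.137830 − (+8.242e-12/-4.334e-01) = 85.137830
converged: |Δa| < 1e-12 after 4 iterations
sag = a·(cosh(S/(2a)) − 1) = 85.137830·(cosh(0.846046) − 1) = 32.332026
T_max/T_min = cosh(S/(2a)) = 1.379761

a=85.138 sag=32.332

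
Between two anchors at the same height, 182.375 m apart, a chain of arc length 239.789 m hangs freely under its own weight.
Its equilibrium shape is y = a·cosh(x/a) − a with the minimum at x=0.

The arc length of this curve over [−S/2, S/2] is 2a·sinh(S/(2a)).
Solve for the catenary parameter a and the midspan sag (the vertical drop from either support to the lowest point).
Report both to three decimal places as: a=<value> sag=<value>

seed: a₀ = √(S³/(24(L−S))) = √(182.375³/(24·57.414)) = 66.348855
iter 1: u=1.374364  f(a)=+5.673e+00  f'(a)=-2.080e+00  a ← 66.348855 − (+5.673e+00/-2.080e+00) = 69.075607
iter 2: u=1.320111  f(a)=+3.684e-01  f'(a)=-1.818e+00  a ← 69.075607 − (+3.684e-01/-1.818e+00) = 69.278256
iter 3: u=1.316250  f(a)=+1.793e-03  f'(a)=-1.801e+00  a ← 69.278256 − (+1.793e-03/-1.801e+00) = 69.279252
iter 4: u=1.316231  f(a)=+4.292e-08  f'(a)=-1.800e+00  a ← 69.279252 − (+4.292e-08/-1.800e+00) = 69.279252
iter 5: u=1.316231  f(a)=+2.842e-14  f'(a)=-1.800e+00  a ← 69.279252 − (+2.842e-14/-1.800e+00) = 69.279252
converged: |Δa| < 1e-12 after 5 iterations
sag = a·(cosh(S/(2a)) − 1) = 69.279252·(cosh(1.316231) − 1) = 69.192066
T_max/T_min = cosh(S/(2a)) = 1.998742

a=69.279 sag=69.192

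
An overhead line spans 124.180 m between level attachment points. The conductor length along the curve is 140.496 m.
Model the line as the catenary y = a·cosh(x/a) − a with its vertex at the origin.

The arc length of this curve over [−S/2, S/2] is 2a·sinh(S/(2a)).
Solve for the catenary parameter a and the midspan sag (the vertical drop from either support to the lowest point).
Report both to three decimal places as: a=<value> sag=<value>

seed: a₀ = √(S³/(24(L−S))) = √(124.180³/(24·16.316)) = 69.930239
iter 1: u=0.887885  f(a)=+6.553e-01  f'(a)=-5.045e-01  a ← 69.930239 − (+6.553e-01/-5.045e-01) = 71.229279
iter 2: u=0.871692  f(a)=+1.871e-02  f'(a)=-4.760e-01  a ← 71.229279 − (+1.871e-02/-4.760e-01) = 71.268574
iter 3: u=0.871211  f(a)=+1.623e-05  f'(a)=-4.752e-01  a ← 71.268574 − (+1.623e-05/-4.752e-01) = 71.268608
iter 4: u=0.871211  f(a)=+1.225e-11  f'(a)=-4.752e-01  a ← 71.268608 − (+1.225e-11/-4.752e-01) = 71.268608
converged: |Δa| < 1e-12 after 4 iterations
sag = a·(cosh(S/(2a)) − 1) = 71.268608·(cosh(0.871211) − 1) = 28.801347
T_max/T_min = cosh(S/(2a)) = 1.404124

a=71.269 sag=28.801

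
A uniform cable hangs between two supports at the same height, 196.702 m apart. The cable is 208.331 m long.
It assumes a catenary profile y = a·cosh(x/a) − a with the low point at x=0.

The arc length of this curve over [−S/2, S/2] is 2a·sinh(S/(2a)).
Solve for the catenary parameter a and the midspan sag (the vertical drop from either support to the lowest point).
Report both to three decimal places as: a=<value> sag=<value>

a=166.579 sag=29.887

seed: a₀ = √(S³/(24(L−S))) = √(196.702³/(24·11.629)) = 165.133945
iter 1: u=0.595583  f(a)=+2.080e-01  f'(a)=-1.459e-01  a ← 165.133945 − (+2.080e-01/-1.459e-01) = 166.559565
iter 2: u=0.590485  f(a)=+2.724e-03  f'(a)=-1.421e-01  a ← 166.559565 − (+2.724e-03/-1.421e-01) = 166.578737
iter 3: u=0.590417  f(a)=+4.811e-07  f'(a)=-1.421e-01  a ← 166.578737 − (+4.811e-07/-1.421e-01) = 166.578740
iter 4: u=0.590417  f(a)=+0.000e+00  f'(a)=-1.421e-01  a ← 166.578740 − (+0.000e+00/-1.421e-01) = 166.578740
converged: |Δa| < 1e-12 after 4 iterations
sag = a·(cosh(S/(2a)) − 1) = 166.578740·(cosh(0.590417) − 1) = 29.887359
T_max/T_min = cosh(S/(2a)) = 1.179419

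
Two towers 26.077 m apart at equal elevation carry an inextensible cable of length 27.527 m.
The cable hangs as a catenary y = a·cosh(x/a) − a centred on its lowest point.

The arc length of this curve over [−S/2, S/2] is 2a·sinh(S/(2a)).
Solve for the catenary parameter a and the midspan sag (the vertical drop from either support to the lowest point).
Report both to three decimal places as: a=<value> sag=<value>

seed: a₀ = √(S³/(24(L−S))) = √(26.077³/(24·1.450)) = 22.573392
iter 1: u=0.577605  f(a)=+2.438e-02  f'(a)=-1.328e-01  a ← 22.573392 − (+2.438e-02/-1.328e-01) = 22.756974
iter 2: u=0.572945  f(a)=+3.006e-04  f'(a)=-1.296e-01  a ← 22.756974 − (+3.006e-04/-1.296e-01) = 22.759294
iter 3: u=0.572887  f(a)=+4.697e-08  f'(a)=-1.295e-01  a ← 22.759294 − (+4.697e-08/-1.295e-01) = 22.759294
iter 4: u=0.572887  f(a)=+3.553e-15  f'(a)=-1.295e-01  a ← 22.759294 − (+3.553e-15/-1.295e-01) = 22.759294
converged: |Δa| < 1e-12 after 4 iterations
sag = a·(cosh(S/(2a)) − 1) = 22.759294·(cosh(0.572887) − 1) = 3.838063
T_max/T_min = cosh(S/(2a)) = 1.168637

a=22.759 sag=3.838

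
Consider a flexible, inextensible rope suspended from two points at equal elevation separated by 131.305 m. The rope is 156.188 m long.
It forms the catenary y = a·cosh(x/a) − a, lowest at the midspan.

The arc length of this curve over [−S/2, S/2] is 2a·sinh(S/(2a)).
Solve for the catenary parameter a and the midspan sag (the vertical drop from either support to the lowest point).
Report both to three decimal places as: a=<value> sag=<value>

seed: a₀ = √(S³/(24(L−S))) = √(131.305³/(24·24.883)) = 61.569398
iter 1: u=1.066317  f(a)=+1.454e+00  f'(a)=-9.040e-01  a ← 61.569398 − (+1.454e+00/-9.040e-01) = 63.177289
iter 2: u=1.039179  f(a)=+5.889e-02  f'(a)=-8.321e-01  a ← 63.177289 − (+5.889e-02/-8.321e-01) = 63.248057
iter 3: u=1.038016  f(a)=+1.057e-04  f'(a)=-8.291e-01  a ← 63.248057 − (+1.057e-04/-8.291e-01) = 63.248184
iter 4: u=1.038014  f(a)=+3.417e-10  f'(a)=-8.291e-01  a ← 63.248184 − (+3.417e-10/-8.291e-01) = 63.248184
iter 5: u=1.038014  f(a)=+2.842e-14  f'(a)=-8.291e-01  a ← 63.248184 − (+2.842e-14/-8.291e-01) = 63.248184
converged: |Δa| < 1e-12 after 5 iterations
sag = a·(cosh(S/(2a)) − 1) = 63.248184·(cosh(1.038014) − 1) = 37.245625
T_max/T_min = cosh(S/(2a)) = 1.588881

a=63.248 sag=37.246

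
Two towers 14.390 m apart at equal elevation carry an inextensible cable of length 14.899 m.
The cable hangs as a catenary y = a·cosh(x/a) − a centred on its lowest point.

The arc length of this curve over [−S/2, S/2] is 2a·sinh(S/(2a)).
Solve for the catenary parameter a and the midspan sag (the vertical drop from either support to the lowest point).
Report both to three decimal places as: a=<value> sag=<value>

seed: a₀ = √(S³/(24(L−S))) = √(14.390³/(24·0.509)) = 15.618045
iter 1: u=0.460685  f(a)=+5.429e-03  f'(a)=-6.657e-02  a ← 15.618045 − (+5.429e-03/-6.657e-02) = 15.699587
iter 2: u=0.458292  f(a)=+4.281e-05  f'(a)=-6.553e-02  a ← 15.699587 − (+4.281e-05/-6.553e-02) = 15.700241
iter 3: u=0.458273  f(a)=+2.709e-09  f'(a)=-6.552e-02  a ← 15.700241 − (+2.709e-09/-6.552e-02) = 15.700241
iter 4: u=0.458273  f(a)=-1.776e-15  f'(a)=-6.552e-02  a ← 15.700241 − (-1.776e-15/-6.552e-02) = 15.700241
converged: |Δa| < 1e-12 after 4 iterations
sag = a·(cosh(S/(2a)) − 1) = 15.700241·(cosh(0.458273) − 1) = 1.677694
T_max/T_min = cosh(S/(2a)) = 1.106858

a=15.700 sag=1.678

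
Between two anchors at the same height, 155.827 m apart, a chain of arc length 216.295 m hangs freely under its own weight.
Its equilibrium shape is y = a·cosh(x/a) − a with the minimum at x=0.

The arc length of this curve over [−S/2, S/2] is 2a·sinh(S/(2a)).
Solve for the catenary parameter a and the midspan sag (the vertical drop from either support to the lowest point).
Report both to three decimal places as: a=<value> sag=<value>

seed: a₀ = √(S³/(24(L−S))) = √(155.827³/(24·60.468)) = 51.061744
iter 1: u=1.525868  f(a)=+7.442e+00  f'(a)=-2.968e+00  a ← 51.061744 − (+7.442e+00/-2.968e+00) = 53.569513
iter 2: u=1.454437  f(a)=+5.834e-01  f'(a)=-2.519e+00  a ← 53.569513 − (+5.834e-01/-2.519e+00) = 53.801105
iter 3: u=1.448177  f(a)=+4.259e-03  f'(a)=-2.482e+00  a ← 53.801105 − (+4.259e-03/-2.482e+00) = 53.802820
iter 4: u=1.448130  f(a)=+2.306e-07  f'(a)=-2.482e+00  a ← 53.802820 − (+2.306e-07/-2.482e+00) = 53.802820
iter 5: u=1.448130  f(a)=-2.842e-14  f'(a)=-2.482e+00  a ← 53.802820 − (-2.842e-14/-2.482e+00) = 53.802820
converged: |Δa| < 1e-12 after 5 iterations
sag = a·(cosh(S/(2a)) − 1) = 53.802820·(cosh(1.448130) − 1) = 66.988840
T_max/T_min = cosh(S/(2a)) = 2.245080

a=53.803 sag=66.989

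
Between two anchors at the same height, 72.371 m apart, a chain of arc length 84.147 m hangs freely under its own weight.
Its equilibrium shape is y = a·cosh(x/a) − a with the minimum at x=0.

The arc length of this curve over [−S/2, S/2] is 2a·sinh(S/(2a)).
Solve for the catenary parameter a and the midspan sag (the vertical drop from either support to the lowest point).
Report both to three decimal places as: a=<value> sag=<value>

a=37.484 sag=18.865

seed: a₀ = √(S³/(24(L−S))) = √(72.371³/(24·11.776)) = 36.622024
iter 1: u=0.988080  f(a)=+5.884e-01  f'(a)=-7.081e-01  a ← 36.622024 − (+5.884e-01/-7.081e-01) = 37.452938
iter 2: u=0.966159  f(a)=+2.062e-02  f'(a)=-6.593e-01  a ← 37.452938 − (+2.062e-02/-6.593e-01) = 37.484216
iter 3: u=0.965353  f(a)=+2.737e-05  f'(a)=-6.575e-01  a ← 37.484216 − (+2.737e-05/-6.575e-01) = 37.484257
iter 4: u=0.965352  f(a)=+4.832e-11  f'(a)=-6.575e-01  a ← 37.484257 − (+4.832e-11/-6.575e-01) = 37.484257
iter 5: u=0.965352  f(a)=+1.421e-14  f'(a)=-6.575e-01  a ← 37.484257 − (+1.421e-14/-6.575e-01) = 37.484257
converged: |Δa| < 1e-12 after 5 iterations
sag = a·(cosh(S/(2a)) − 1) = 37.484257·(cosh(0.965352) − 1) = 18.865090
T_max/T_min = cosh(S/(2a)) = 1.503280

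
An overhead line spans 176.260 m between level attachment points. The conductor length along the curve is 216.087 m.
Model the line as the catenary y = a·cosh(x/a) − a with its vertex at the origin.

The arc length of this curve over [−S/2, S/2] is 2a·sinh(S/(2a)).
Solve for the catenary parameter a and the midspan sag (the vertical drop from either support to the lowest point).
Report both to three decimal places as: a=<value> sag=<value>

seed: a₀ = √(S³/(24(L−S))) = √(176.260³/(24·39.827)) = 75.689604
iter 1: u=1.164361  f(a)=+2.789e+00  f'(a)=-1.202e+00  a ← 75.689604 − (+2.789e+00/-1.202e+00) = 78.009268
iter 2: u=1.129738  f(a)=+1.333e-01  f'(a)=-1.090e+00  a ← 78.009268 − (+1.333e-01/-1.090e+00) = 78.131623
iter 3: u=1.127968  f(a)=+3.387e-04  f'(a)=-1.084e+00  a ← 78.131623 − (+3.387e-04/-1.084e+00) = 78.131935
iter 4: u=1.127964  f(a)=+2.197e-09  f'(a)=-1.084e+00  a ← 78.131935 − (+2.197e-09/-1.084e+00) = 78.131935
iter 5: u=1.127964  f(a)=-5.684e-14  f'(a)=-1.084e+00  a ← 78.131935 − (-5.684e-14/-1.084e+00) = 78.131935
converged: |Δa| < 1e-12 after 5 iterations
sag = a·(cosh(S/(2a)) − 1) = 78.131935·(cosh(1.127964) − 1) = 55.202221
T_max/T_min = cosh(S/(2a)) = 1.706526

a=78.132 sag=55.202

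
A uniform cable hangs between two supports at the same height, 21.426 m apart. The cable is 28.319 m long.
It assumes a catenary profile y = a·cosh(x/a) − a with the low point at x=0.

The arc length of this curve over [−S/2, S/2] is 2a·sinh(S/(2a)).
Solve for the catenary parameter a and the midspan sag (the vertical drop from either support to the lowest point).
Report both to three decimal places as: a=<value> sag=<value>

seed: a₀ = √(S³/(24(L−S))) = √(21.426³/(24·6.893)) = 7.710844
iter 1: u=1.389342  f(a)=+6.967e-01  f'(a)=-2.158e+00  a ← 7.710844 − (+6.967e-01/-2.158e+00) = 8.033732
iter 2: u=1.333502  f(a)=+4.615e-02  f'(a)=-1.880e+00  a ← 8.033732 − (+4.615e-02/-1.880e+00) = 8.058274
iter 3: u=1.329441  f(a)=+2.343e-04  f'(a)=-1.861e+00  a ← 8.058274 − (+2.343e-04/-1.861e+00) = 8.058400
iter 4: u=1.329420  f(a)=+6.105e-09  f'(a)=-1.861e+00  a ← 8.058400 − (+6.105e-09/-1.861e+00) = 8.058400
iter 5: u=1.329420  f(a)=-3.553e-15  f'(a)=-1.861e+00  a ← 8.058400 − (-3.553e-15/-1.861e+00) = 8.058400
converged: |Δa| < 1e-12 after 5 iterations
sag = a·(cosh(S/(2a)) − 1) = 8.058400·(cosh(1.329420) − 1) = 8.233599
T_max/T_min = cosh(S/(2a)) = 2.021741

a=8.058 sag=8.234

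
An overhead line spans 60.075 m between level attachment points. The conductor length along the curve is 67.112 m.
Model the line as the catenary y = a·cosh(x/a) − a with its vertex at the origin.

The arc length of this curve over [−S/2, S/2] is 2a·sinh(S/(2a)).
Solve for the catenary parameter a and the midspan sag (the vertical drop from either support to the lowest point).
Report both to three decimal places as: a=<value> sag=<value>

a=36.443 sag=13.096

seed: a₀ = √(S³/(24(L−S))) = √(60.075³/(24·7.037)) = 35.829543
iter 1: u=0.838344  f(a)=+2.515e-01  f'(a)=-4.211e-01  a ← 35.829543 − (+2.515e-01/-4.211e-01) = 36.426690
iter 2: u=0.824601  f(a)=+6.424e-03  f'(a)=-3.998e-01  a ← 36.426690 − (+6.424e-03/-3.998e-01) = 36.442757
iter 3: u=0.824238  f(a)=+4.437e-06  f'(a)=-3.993e-01  a ← 36.442757 − (+4.437e-06/-3.993e-01) = 36.442768
iter 4: u=0.824238  f(a)=+2.103e-12  f'(a)=-3.993e-01  a ← 36.442768 − (+2.103e-12/-3.993e-01) = 36.442768
converged: |Δa| < 1e-12 after 4 iterations
sag = a·(cosh(S/(2a)) − 1) = 36.442768·(cosh(0.824238) − 1) = 13.095909
T_max/T_min = cosh(S/(2a)) = 1.359355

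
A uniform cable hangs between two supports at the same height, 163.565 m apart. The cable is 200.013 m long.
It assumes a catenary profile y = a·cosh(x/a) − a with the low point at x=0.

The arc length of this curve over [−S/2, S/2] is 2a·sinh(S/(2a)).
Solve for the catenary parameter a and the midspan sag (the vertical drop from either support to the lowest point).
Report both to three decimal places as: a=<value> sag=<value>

a=72.980 sag=50.824

seed: a₀ = √(S³/(24(L−S))) = √(163.565³/(24·36.448)) = 70.728280
iter 1: u=1.156291  f(a)=+2.516e+00  f'(a)=-1.175e+00  a ← 70.728280 − (+2.516e+00/-1.175e+00) = 72.868856
iter 2: u=1.122324  f(a)=+1.187e-01  f'(a)=-1.067e+00  a ← 72.868856 − (+1.187e-01/-1.067e+00) = 72.980157
iter 3: u=1.120613  f(a)=+2.934e-04  f'(a)=-1.061e+00  a ← 72.980157 − (+2.934e-04/-1.061e+00) = 72.980433
iter 4: u=1.120609  f(a)=+1.802e-09  f'(a)=-1.061e+00  a ← 72.980433 − (+1.802e-09/-1.061e+00) = 72.980433
iter 5: u=1.120609  f(a)=-2.842e-14  f'(a)=-1.061e+00  a ← 72.980433 − (-2.842e-14/-1.061e+00) = 72.980433
converged: |Δa| < 1e-12 after 5 iterations
sag = a·(cosh(S/(2a)) − 1) = 72.980433·(cosh(1.120609) − 1) = 50.823620
T_max/T_min = cosh(S/(2a)) = 1.696401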